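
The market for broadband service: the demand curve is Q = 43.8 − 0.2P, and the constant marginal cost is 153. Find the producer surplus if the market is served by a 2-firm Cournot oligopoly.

PS = 193.6

Inverting demand: P = 219 − 5Q.
In a 2-firm Cournot equilibrium, symmetry and the first-order condition give q = (219 − 153)/(15) = 4.4. So Q = 8.8 and P = 175.
PS = (175 − 153)·8.8 = 193.6.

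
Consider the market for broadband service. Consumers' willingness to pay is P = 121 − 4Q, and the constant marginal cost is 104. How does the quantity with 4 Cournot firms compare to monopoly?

Cournot: Q = 3.4; Monopoly: Q = 2.125

Cournot with 4 identical firms: the symmetric best-response condition is 121 − 20q = 104. Each firm produces q = 0.85, total output Q = 3.4, price P = 107.4.
The monopolist equates marginal revenue to marginal cost: 121 − 8Q = 104, so Q = 2.125. From demand, P = 112.5.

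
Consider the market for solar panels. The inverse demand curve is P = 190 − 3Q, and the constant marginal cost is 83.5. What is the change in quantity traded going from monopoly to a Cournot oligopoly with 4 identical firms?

A monopolist chooses Q where MR = MC. MR = 190 − 6Q; setting this equal to 83.5 gives Q = 17.75 and P = 136.75.
With 4 symmetric Cournot firms, each firm's FOC gives 190 − 15q = 83.5, so q = 7.1, Q = 4·7.1 = 28.4, and P = 104.8.
Change in quantity traded: 28.4 − 17.75 = 10.65.

Quantity traded rises by 10.65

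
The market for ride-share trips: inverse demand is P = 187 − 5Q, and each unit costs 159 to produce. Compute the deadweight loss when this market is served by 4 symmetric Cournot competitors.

Perfect competition: P = MC = 159, so 187 − 5Q = 159 and Q = 5.6.
Cournot with 4 identical firms: the symmetric best-response condition is 187 − 25q = 159. Each firm produces q = 1.12, total output Q = 4.48, price P = 164.6.
DWL is the triangle between Q = 4.48 and Q = 5.6: ½·(5.6 − 4.48)·(164.6 − 159) = 3.136.

DWL = 3.136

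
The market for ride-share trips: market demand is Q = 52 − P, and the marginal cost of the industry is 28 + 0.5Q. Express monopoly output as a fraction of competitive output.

Q_m/Q_c = 0.6

Inverting demand: P = 52 − Q.
A monopolist chooses Q where MR = MC. MR = 52 − 2Q; setting this equal to 28 + 0.5Q gives Q = 9.6 and P = 42.4.
Under competition P = MC: 52 − Q = 28 + 0.5Q ⇒ Q = 16, P = 36.
Ratio Q_m/Q_c = 9.6/16 = 0.6.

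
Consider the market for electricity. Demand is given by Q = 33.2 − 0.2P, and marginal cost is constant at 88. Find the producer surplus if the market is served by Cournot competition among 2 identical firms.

Inverting demand: P = 166 − 5Q.
In a 2-firm Cournot equilibrium, symmetry and the first-order condition give q = (166 − 88)/(15) = 5.2. So Q = 10.4 and P = 114.
PS = (114 − 88)·10.4 = 270.4.

PS = 270.4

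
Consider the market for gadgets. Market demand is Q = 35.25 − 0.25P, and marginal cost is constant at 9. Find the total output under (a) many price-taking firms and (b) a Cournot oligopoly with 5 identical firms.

Competition: Q = 33; Cournot: Q = 27.5

Inverting demand: P = 141 − 4Q.
Competitive firms price at marginal cost: P = 9, giving Q = 33.
In a 5-firm Cournot equilibrium, symmetry and the first-order condition give q = (141 − 9)/(24) = 5.5. So Q = 27.5 and P = 31.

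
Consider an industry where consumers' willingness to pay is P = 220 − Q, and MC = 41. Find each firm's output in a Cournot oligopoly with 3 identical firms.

Cournot with 3 identical firms: the symmetric best-response condition is 220 − 4q = 41. Each firm produces q = 44.75, total output Q = 134.25, price P = 85.75.

q_i = 44.75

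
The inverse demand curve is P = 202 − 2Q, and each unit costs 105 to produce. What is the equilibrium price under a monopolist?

P = 153.5

The monopolist equates marginal revenue to marginal cost: 202 − 4Q = 105, so Q = 24.25. From demand, P = 153.5.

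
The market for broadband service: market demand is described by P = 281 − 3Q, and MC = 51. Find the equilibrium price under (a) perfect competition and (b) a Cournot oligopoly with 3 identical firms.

Competition: P = 51; Cournot: P = 108.5

Under competition P = MC = 51, so Q = (281 − 51)/3 = 230/3.
With 3 symmetric Cournot firms, each firm's FOC gives 281 − 12q = 51, so q = 115/6, Q = 3·115/6 = 57.5, and P = 108.5.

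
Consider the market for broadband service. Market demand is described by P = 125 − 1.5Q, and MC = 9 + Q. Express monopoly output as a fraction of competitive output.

The monopolist equates marginal revenue to marginal cost: 125 − 3Q = 9 + Q, so Q = 29. From demand, P = 81.5.
Under competition P = MC: 125 − 1.5Q = 9 + Q ⇒ Q = 46.4, P = 55.4.
Ratio Q_m/Q_c = 29/46.4 = 0.625.

Q_m/Q_c = 0.625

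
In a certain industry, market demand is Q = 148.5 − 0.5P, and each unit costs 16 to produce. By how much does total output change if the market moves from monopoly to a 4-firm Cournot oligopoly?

Inverting demand: P = 297 − 2Q.
A monopolist chooses Q where MR = MC. MR = 297 − 4Q; setting this equal to 16 gives Q = 70.25 and P = 156.5.
Cournot with 4 identical firms: the symmetric best-response condition is 297 − 10q = 16. Each firm produces q = 28.1, total output Q = 112.4, price P = 72.2.
Change in total output: 112.4 − 70.25 = 42.15.

Total output rises by 42.15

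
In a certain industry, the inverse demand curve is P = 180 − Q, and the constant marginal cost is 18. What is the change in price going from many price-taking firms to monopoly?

P rises by 81

Under competition P = MC = 18, so Q = (180 − 18)/1 = 162.
Monopoly sets MR = MC: 180 − 2Q = 18 ⇒ Q = 81, P = 180 − 81 = 99.
Change in price: 99 − 18 = 81.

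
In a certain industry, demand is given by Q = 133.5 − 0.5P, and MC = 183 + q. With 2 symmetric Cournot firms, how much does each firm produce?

q_i = 12

Inverting demand: P = 267 − 2Q.
With 2 symmetric Cournot firms, each firm's FOC gives 267 − 6q = 183 + q, so q = 12, Q = 2·12 = 24, and P = 219.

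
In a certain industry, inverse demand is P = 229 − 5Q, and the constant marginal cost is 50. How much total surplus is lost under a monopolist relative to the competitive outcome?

Perfect competition: P = MC = 50, so 229 − 5Q = 50 and Q = 35.8.
Monopoly sets MR = MC: 229 − 10Q = 50 ⇒ Q = 17.9, P = 229 − 5·17.9 = 139.5.
DWL is the triangle between Q = 17.9 and Q = 35.8: ½·(35.8 − 17.9)·(139.5 − 50) = 801.025.

DWL = 801.025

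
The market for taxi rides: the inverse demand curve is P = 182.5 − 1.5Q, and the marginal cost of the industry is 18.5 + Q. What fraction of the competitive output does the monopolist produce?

Monopoly sets MR = MC: 182.5 − 3Q = 18.5 + Q ⇒ Q = 41, P = 182.5 − 1.5·41 = 121.
Competitive equilibrium sets price equal to marginal cost: 182.5 − 1.5Q = 18.5 + Q, so Q = 65.6 and P = 84.1.
Ratio Q_m/Q_c = 41/65.6 = 0.625.

Q_m/Q_c = 0.625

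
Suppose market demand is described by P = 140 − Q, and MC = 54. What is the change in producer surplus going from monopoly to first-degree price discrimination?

A monopolist chooses Q where MR = MC. MR = 140 − 2Q; setting this equal to 54 gives Q = 43 and P = 97.
PS = (97 − 54)·43 = 1849.
Under first-degree price discrimination the firm charges each unit its demand price and produces up to where P = MC, i.e. Q = 86. Consumer surplus is zero; producer surplus equals total surplus.
PS = ½·(140 − 54)·86 = 3698.
Change in producer surplus: 3698 − 1849 = 1849.

Producer surplus rises by 1849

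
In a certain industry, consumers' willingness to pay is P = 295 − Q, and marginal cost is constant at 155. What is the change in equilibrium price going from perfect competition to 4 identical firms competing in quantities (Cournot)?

Equilibrium price rises by 28

Perfect competition: P = MC = 155, so 295 − Q = 155 and Q = 140.
With 4 symmetric Cournot firms, each firm's FOC gives 295 − 5q = 155, so q = 28, Q = 4·28 = 112, and P = 183.
Change in equilibrium price: 183 − 155 = 28.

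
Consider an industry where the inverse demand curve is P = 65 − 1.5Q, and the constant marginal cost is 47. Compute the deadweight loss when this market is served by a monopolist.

DWL = 27

Perfect competition: P = MC = 47, so 65 − 1.5Q = 47 and Q = 12.
The monopolist equates marginal revenue to marginal cost: 65 − 3Q = 47, so Q = 6. From demand, P = 56.
DWL is the triangle between Q = 6 and Q = 12: ½·(12 − 6)·(56 − 47) = 27.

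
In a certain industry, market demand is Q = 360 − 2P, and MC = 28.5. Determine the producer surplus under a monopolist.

Inverting demand: P = 180 − 0.5Q.
The monopolist equates marginal revenue to marginal cost: 180 − Q = 28.5, so Q = 151.5. From demand, P = 104.25.
PS = (104.25 − 28.5)·151.5 = 11476.125.

PS = 11476.125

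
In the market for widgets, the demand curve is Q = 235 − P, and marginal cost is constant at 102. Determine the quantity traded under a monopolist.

Q = 66.5

Inverting demand: P = 235 − Q.
A monopolist chooses Q where MR = MC. MR = 235 − 2Q; setting this equal to 102 gives Q = 66.5 and P = 168.5.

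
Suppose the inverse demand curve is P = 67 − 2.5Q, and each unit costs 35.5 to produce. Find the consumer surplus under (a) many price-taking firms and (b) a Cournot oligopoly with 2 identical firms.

Competitive firms price at marginal cost: P = 35.5, giving Q = 12.6.
CS = ½·(67 − 35.5)·12.6 = 198.45.
With 2 symmetric Cournot firms, each firm's FOC gives 67 − 7.5q = 35.5, so q = 4.2, Q = 2·4.2 = 8.4, and P = 46.
CS = ½·(67 − 46)·8.4 = 88.2.

Competition: CS = 198.45; Cournot: CS = 88.2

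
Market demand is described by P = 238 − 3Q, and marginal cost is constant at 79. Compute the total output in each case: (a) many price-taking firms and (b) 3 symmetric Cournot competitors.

Perfect competition: P = MC = 79, so 238 − 3Q = 79 and Q = 53.
With 3 symmetric Cournot firms, each firm's FOC gives 238 − 12q = 79, so q = 13.25, Q = 3·13.25 = 39.75, and P = 118.75.

Competition: Q = 53; Cournot: Q = 39.75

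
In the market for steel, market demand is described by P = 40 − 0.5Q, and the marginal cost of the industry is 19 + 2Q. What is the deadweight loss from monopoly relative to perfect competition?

Under competition P = MC: 40 − 0.5Q = 19 + 2Q ⇒ Q = 8.4, P = 35.8.
Monopoly sets MR = MC: 40 − Q = 19 + 2Q ⇒ Q = 7, P = 40 − 0.5·7 = 36.5.
CS = ½·(40 − 35.8)·8.4 = 17.64; PS = (35.8·8.4 − 19·8.4 − ½·2·8.4²) = 70.56; TS = 88.2.
CS = ½·(40 − 36.5)·7 = 12.25; PS = (36.5·7 − 19·7 − ½·2·7²) = 73.5; TS = 85.75.
DWL = 88.2 − 85.75 = 2.45.

DWL = 2.45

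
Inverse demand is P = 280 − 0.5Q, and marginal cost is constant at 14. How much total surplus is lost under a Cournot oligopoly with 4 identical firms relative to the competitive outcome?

DWL = 2830.24

Competitive firms price at marginal cost: P = 14, giving Q = 532.
In a 4-firm Cournot equilibrium, symmetry and the first-order condition give q = (280 − 14)/(2.5) = 106.4. So Q = 425.6 and P = 67.2.
DWL is the triangle between Q = 425.6 and Q = 532: ½·(532 − 425.6)·(67.2 − 14) = 2830.24.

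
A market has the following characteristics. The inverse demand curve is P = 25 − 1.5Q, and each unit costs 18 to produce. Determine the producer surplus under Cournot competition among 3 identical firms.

PS = 6.125

In a 3-firm Cournot equilibrium, symmetry and the first-order condition give q = (25 − 18)/(6) = 7/6. So Q = 3.5 and P = 19.75.
PS = (19.75 − 18)·3.5 = 6.125.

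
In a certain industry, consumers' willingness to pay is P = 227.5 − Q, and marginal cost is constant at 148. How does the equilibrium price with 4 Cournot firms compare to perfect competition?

Cournot: P = 163.9; Competition: P = 148

In a 4-firm Cournot equilibrium, symmetry and the first-order condition give q = (227.5 − 148)/(5) = 15.9. So Q = 63.6 and P = 163.9.
Perfect competition: P = MC = 148, so 227.5 − Q = 148 and Q = 79.5.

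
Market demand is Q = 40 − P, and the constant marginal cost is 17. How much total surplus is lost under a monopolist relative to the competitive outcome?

Inverting demand: P = 40 − Q.
Under competition P = MC = 17, so Q = (40 − 17)/1 = 23.
A monopolist chooses Q where MR = MC. MR = 40 − 2Q; setting this equal to 17 gives Q = 11.5 and P = 28.5.
DWL is the triangle between Q = 11.5 and Q = 23: ½·(23 − 11.5)·(28.5 − 17) = 66.125.

DWL = 66.125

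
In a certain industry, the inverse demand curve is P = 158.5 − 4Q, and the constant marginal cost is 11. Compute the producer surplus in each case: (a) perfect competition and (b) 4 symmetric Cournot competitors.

Perfect competition: P = MC = 11, so 158.5 − 4Q = 11 and Q = 36.875.
PS = (11 − 11)·36.875 = 0.
Cournot with 4 identical firms: the symmetric best-response condition is 158.5 − 20q = 11. Each firm produces q = 7.375, total output Q = 29.5, price P = 40.5.
PS = (40.5 − 11)·29.5 = 870.25.

Competition: PS = 0; Cournot: PS = 870.25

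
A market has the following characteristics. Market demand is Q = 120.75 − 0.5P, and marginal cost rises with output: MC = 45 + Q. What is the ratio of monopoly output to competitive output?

Inverting demand: P = 241.5 − 2Q.
The monopolist equates marginal revenue to marginal cost: 241.5 − 4Q = 45 + Q, so Q = 39.3. From demand, P = 162.9.
Competitive equilibrium sets price equal to marginal cost: 241.5 − 2Q = 45 + Q, so Q = 65.5 and P = 110.5.
Ratio Q_m/Q_c = 39.3/65.5 = 0.6.

Q_m/Q_c = 0.6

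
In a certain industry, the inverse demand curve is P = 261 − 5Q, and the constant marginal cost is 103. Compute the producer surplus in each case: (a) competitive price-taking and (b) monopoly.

Competition: PS = 0; Monopoly: PS = 1248.2

Under competition P = MC = 103, so Q = (261 − 103)/5 = 31.6.
PS = (103 − 103)·31.6 = 0.
Monopoly sets MR = MC: 261 − 10Q = 103 ⇒ Q = 15.8, P = 261 − 5·15.8 = 182.
PS = (182 − 103)·15.8 = 1248.2.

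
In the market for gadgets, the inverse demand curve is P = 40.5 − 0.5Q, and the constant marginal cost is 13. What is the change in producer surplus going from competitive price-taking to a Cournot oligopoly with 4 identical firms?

Producer surplus rises by 242

Perfect competition: P = MC = 13, so 40.5 − 0.5Q = 13 and Q = 55.
PS = (13 − 13)·55 = 0.
In a 4-firm Cournot equilibrium, symmetry and the first-order condition give q = (40.5 − 13)/(2.5) = 11. So Q = 44 and P = 18.5.
PS = (18.5 − 13)·44 = 242.
Change in producer surplus: 242 − 0 = 242.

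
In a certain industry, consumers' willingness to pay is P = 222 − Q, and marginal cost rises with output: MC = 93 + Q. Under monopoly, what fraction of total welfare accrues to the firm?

PS/TS = 0.75

Monopoly sets MR = MC: 222 − 2Q = 93 + Q ⇒ Q = 43, P = 222 − 43 = 179.
CS = ½·(222 − 179)·43 = 924.5.
PS = P·Q − VC(Q) = 179·43 − (93·43 + ½·1·43²) = 2773.5.
Share captured = PS/TS = 2773.5/3698 = 0.75.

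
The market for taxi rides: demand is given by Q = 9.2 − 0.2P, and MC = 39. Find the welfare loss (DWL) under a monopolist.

DWL = 1.225

Inverting demand: P = 46 − 5Q.
Under competition P = MC = 39, so Q = (46 − 39)/5 = 1.4.
A monopolist chooses Q where MR = MC. MR = 46 − 10Q; setting this equal to 39 gives Q = 0.7 and P = 42.5.
DWL is the triangle between Q = 0.7 and Q = 1.4: ½·(1.4 − 0.7)·(42.5 − 39) = 1.225.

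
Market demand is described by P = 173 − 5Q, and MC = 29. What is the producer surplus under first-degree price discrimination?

With perfect price discrimination, output is the efficient level Q = 28.8 (where demand meets MC), but every buyer pays their willingness to pay: CS = 0 and PS = total surplus.
PS = ½·(173 − 29)·28.8 = 2073.6.

PS = 2073.6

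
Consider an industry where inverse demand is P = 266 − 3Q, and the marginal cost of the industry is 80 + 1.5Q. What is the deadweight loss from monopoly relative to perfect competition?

DWL = 615.04

Under competition P = MC: 266 − 3Q = 80 + 1.5Q ⇒ Q = 124/3, P = 142.
Monopoly sets MR = MC: 266 − 6Q = 80 + 1.5Q ⇒ Q = 24.8, P = 266 − 3·24.8 = 191.6.
CS = ½·(266 − 142)·124/3 = 7688/3; PS = (142·124/3 − 80·124/3 − ½·1.5·(124/3)²) = 3844/3; TS = 3844.
CS = ½·(266 − 191.6)·24.8 = 922.56; PS = (191.6·24.8 − 80·24.8 − ½·1.5·24.8²) = 2306.4; TS = 3228.96.
DWL = 3844 − 3228.96 = 615.04.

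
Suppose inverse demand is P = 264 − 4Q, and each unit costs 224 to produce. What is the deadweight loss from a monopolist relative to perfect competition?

Perfect competition: P = MC = 224, so 264 − 4Q = 224 and Q = 10.
The monopolist equates marginal revenue to marginal cost: 264 − 8Q = 224, so Q = 5. From demand, P = 244.
DWL is the triangle between Q = 5 and Q = 10: ½·(10 − 5)·(244 − 224) = 50.

DWL = 50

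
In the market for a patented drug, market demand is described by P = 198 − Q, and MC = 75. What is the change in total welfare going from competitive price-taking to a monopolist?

TS falls by 1891.125

Perfect competition: P = MC = 75, so 198 − Q = 75 and Q = 123.
CS = ½·(198 − 75)·123 = 7564.5; PS = (75 − 75)·123 = 0; TS = 7564.5.
Monopoly sets MR = MC: 198 − 2Q = 75 ⇒ Q = 61.5, P = 198 − 61.5 = 136.5.
CS = ½·(198 − 136.5)·61.5 = 1891.125; PS = (136.5 − 75)·61.5 = 3782.25; TS = 5673.375.
Change in total welfare: 5673.375 − 7564.5 = −1891.125.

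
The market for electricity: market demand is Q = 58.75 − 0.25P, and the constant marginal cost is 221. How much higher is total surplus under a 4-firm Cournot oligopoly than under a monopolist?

Inverting demand: P = 235 − 4Q.
A monopolist chooses Q where MR = MC. MR = 235 − 8Q; setting this equal to 221 gives Q = 1.75 and P = 228.
CS = ½·(235 − 228)·1.75 = 6.125; PS = (228 − 221)·1.75 = 12.25; TS = 18.375.
With 4 symmetric Cournot firms, each firm's FOC gives 235 − 20q = 221, so q = 0.7, Q = 4·0.7 = 2.8, and P = 223.8.
CS = ½·(235 − 223.8)·2.8 = 15.68; PS = (223.8 − 221)·2.8 = 7.84; TS = 23.52.
Change in total surplus: 23.52 − 18.375 = 5.145.

TS rises by 5.145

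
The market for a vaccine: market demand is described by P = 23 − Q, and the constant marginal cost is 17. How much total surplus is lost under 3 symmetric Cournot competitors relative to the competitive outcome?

Competitive firms price at marginal cost: P = 17, giving Q = 6.
In a 3-firm Cournot equilibrium, symmetry and the first-order condition give q = (23 − 17)/(4) = 1.5. So Q = 4.5 and P = 18.5.
DWL is the triangle between Q = 4.5 and Q = 6: ½·(6 − 4.5)·(18.5 − 17) = 1.125.

DWL = 1.125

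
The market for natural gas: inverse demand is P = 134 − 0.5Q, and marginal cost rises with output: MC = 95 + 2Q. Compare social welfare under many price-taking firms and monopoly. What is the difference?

TS falls by 8.45

Competitive equilibrium sets price equal to marginal cost: 134 − 0.5Q = 95 + 2Q, so Q = 15.6 and P = 126.2.
CS = ½·(134 − 126.2)·15.6 = 60.84; PS = (126.2·15.6 − 95·15.6 − ½·2·15.6²) = 243.36; TS = 304.2.
A monopolist chooses Q where MR = MC. MR = 134 − Q; setting this equal to 95 + 2Q gives Q = 13 and P = 127.5.
CS = ½·(134 − 127.5)·13 = 42.25; PS = (127.5·13 − 95·13 − ½·2·13²) = 253.5; TS = 295.75.
Change in social welfare: 295.75 − 304.2 = −8.45.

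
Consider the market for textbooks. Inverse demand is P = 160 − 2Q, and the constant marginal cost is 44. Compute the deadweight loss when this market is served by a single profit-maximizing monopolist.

DWL = 841

Perfect competition: P = MC = 44, so 160 − 2Q = 44 and Q = 58.
Monopoly sets MR = MC: 160 − 4Q = 44 ⇒ Q = 29, P = 160 − 2·29 = 102.
DWL is the triangle between Q = 29 and Q = 58: ½·(58 − 29)·(102 − 44) = 841.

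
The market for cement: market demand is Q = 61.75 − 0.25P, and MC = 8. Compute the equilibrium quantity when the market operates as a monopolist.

Q = 29.875

Inverting demand: P = 247 − 4Q.
A monopolist chooses Q where MR = MC. MR = 247 − 8Q; setting this equal to 8 gives Q = 29.875 and P = 127.5.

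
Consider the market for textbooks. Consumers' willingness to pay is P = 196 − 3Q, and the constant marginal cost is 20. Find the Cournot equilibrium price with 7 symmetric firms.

With 7 symmetric Cournot firms, each firm's FOC gives 196 − 24q = 20, so q = 22/3, Q = 7·22/3 = 154/3, and P = 42.

P = 42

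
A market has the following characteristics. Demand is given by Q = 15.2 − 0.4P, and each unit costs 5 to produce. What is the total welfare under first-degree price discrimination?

TS = 217.8

Inverting demand: P = 38 − 2.5Q.
With perfect price discrimination, output is the efficient level Q = 13.2 (where demand meets MC), but every buyer pays their willingness to pay: CS = 0 and PS = total surplus.
TS = 217.8 (equal to competitive TS).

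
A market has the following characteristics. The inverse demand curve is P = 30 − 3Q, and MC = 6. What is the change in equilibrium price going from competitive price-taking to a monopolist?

Under competition P = MC = 6, so Q = (30 − 6)/3 = 8.
A monopolist chooses Q where MR = MC. MR = 30 − 6Q; setting this equal to 6 gives Q = 4 and P = 18.
Change in equilibrium price: 18 − 6 = 12.

P rises by 12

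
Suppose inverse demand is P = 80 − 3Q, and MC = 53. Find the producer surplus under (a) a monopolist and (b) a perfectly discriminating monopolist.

A monopolist chooses Q where MR = MC. MR = 80 − 6Q; setting this equal to 53 gives Q = 4.5 and P = 66.5.
PS = (66.5 − 53)·4.5 = 60.75.
A perfectly discriminating monopolist sells every unit with P(Q) ≥ MC(Q), so output equals the competitive quantity Q = 9. Each buyer pays their reservation price, so CS = 0 and the firm captures all surplus.
PS = ½·(80 − 53)·9 = 121.5.

Monopoly: PS = 60.75; Perfect PD: PS = 121.5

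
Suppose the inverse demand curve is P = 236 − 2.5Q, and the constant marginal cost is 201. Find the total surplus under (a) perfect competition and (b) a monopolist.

Competition: TS = 245; Monopoly: TS = 183.75

Under competition P = MC = 201, so Q = (236 − 201)/2.5 = 14.
CS = ½·(236 − 201)·14 = 245; PS = (201 − 201)·14 = 0; TS = 245.
Monopoly sets MR = MC: 236 − 5Q = 201 ⇒ Q = 7, P = 236 − 2.5·7 = 218.5.
CS = ½·(236 − 218.5)·7 = 61.25; PS = (218.5 − 201)·7 = 122.5; TS = 183.75.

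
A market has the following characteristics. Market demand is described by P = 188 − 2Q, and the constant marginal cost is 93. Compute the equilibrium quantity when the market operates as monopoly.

Monopoly sets MR = MC: 188 − 4Q = 93 ⇒ Q = 23.75, P = 188 − 2·23.75 = 140.5.

Q = 23.75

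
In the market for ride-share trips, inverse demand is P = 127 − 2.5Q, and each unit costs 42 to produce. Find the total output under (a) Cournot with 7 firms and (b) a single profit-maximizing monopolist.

Cournot: Q = 29.75; Monopoly: Q = 17

With 7 symmetric Cournot firms, each firm's FOC gives 127 − 20q = 42, so q = 4.25, Q = 7·4.25 = 29.75, and P = 52.625.
The monopolist equates marginal revenue to marginal cost: 127 − 5Q = 42, so Q = 17. From demand, P = 84.5.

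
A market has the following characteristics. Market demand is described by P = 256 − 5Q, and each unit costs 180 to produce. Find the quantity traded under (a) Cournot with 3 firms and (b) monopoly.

Cournot: Q = 11.4; Monopoly: Q = 7.6

With 3 symmetric Cournot firms, each firm's FOC gives 256 − 20q = 180, so q = 3.8, Q = 3·3.8 = 11.4, and P = 199.
The monopolist equates marginal revenue to marginal cost: 256 − 10Q = 180, so Q = 7.6. From demand, P = 218.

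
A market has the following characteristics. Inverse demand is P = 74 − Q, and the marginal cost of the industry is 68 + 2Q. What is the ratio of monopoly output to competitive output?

The monopolist equates marginal revenue to marginal cost: 74 − 2Q = 68 + 2Q, so Q = 1.5. From demand, P = 72.5.
Competitive equilibrium sets price equal to marginal cost: 74 − Q = 68 + 2Q, so Q = 2 and P = 72.
Ratio Q_m/Q_c = 1.5/2 = 0.75.

Q_m/Q_c = 0.75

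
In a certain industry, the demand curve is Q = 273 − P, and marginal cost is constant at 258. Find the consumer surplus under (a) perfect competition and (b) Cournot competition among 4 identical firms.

Competition: CS = 112.5; Cournot: CS = 72

Inverting demand: P = 273 − Q.
Under competition P = MC = 258, so Q = (273 − 258)/1 = 15.
CS = ½·(273 − 258)·15 = 112.5.
With 4 symmetric Cournot firms, each firm's FOC gives 273 − 5q = 258, so q = 3, Q = 4·3 = 12, and P = 261.
CS = ½·(273 − 261)·12 = 72.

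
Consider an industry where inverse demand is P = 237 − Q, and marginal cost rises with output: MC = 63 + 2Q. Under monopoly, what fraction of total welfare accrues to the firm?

A monopolist chooses Q where MR = MC. MR = 237 − 2Q; setting this equal to 63 + 2Q gives Q = 43.5 and P = 193.5.
CS = ½·(237 − 193.5)·43.5 = 946.125.
PS = P·Q − VC(Q) = 193.5·43.5 − (63·43.5 + ½·2·43.5²) = 3784.5.
Share captured = PS/TS = 3784.5/4730.625 = 0.8.

PS/TS = 0.8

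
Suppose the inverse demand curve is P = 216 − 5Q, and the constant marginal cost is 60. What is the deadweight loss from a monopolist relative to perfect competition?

DWL = 608.4

Under competition P = MC = 60, so Q = (216 − 60)/5 = 31.2.
Monopoly sets MR = MC: 216 − 10Q = 60 ⇒ Q = 15.6, P = 216 − 5·15.6 = 138.
DWL is the triangle between Q = 15.6 and Q = 31.2: ½·(31.2 − 15.6)·(138 − 60) = 608.4.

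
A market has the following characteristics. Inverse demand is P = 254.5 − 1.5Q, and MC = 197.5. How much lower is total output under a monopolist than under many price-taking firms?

Perfect competition: P = MC = 197.5, so 254.5 − 1.5Q = 197.5 and Q = 38.
The monopolist equates marginal revenue to marginal cost: 254.5 − 3Q = 197.5, so Q = 19. From demand, P = 226.
Change in total output: 19 − 38 = −19.

Q falls by 19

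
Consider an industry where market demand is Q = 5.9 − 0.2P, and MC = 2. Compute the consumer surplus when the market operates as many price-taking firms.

CS = 75.625

Inverting demand: P = 29.5 − 5Q.
Competitive firms price at marginal cost: P = 2, giving Q = 5.5.
CS = ½·(29.5 − 2)·5.5 = 75.625.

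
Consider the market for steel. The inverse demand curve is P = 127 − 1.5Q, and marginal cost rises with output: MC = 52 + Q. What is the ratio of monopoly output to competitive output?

Monopoly sets MR = MC: 127 − 3Q = 52 + Q ⇒ Q = 18.75, P = 127 − 1.5·18.75 = 98.875.
Competitive equilibrium sets price equal to marginal cost: 127 − 1.5Q = 52 + Q, so Q = 30 and P = 82.
Ratio Q_m/Q_c = 18.75/30 = 0.625.

Q_m/Q_c = 0.625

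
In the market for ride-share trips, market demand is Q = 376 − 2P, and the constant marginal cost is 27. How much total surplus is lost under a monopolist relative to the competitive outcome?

DWL = 6480.25

Inverting demand: P = 188 − 0.5Q.
Under competition P = MC = 27, so Q = (188 − 27)/0.5 = 322.
Monopoly sets MR = MC: 188 − Q = 27 ⇒ Q = 161, P = 188 − 0.5·161 = 107.5.
DWL is the triangle between Q = 161 and Q = 322: ½·(322 − 161)·(107.5 − 27) = 6480.25.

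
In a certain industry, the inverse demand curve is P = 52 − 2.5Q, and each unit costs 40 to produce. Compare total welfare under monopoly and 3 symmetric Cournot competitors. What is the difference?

Monopoly sets MR = MC: 52 − 5Q = 40 ⇒ Q = 2.4, P = 52 − 2.5·2.4 = 46.
CS = ½·(52 − 46)·2.4 = 7.2; PS = (46 − 40)·2.4 = 14.4; TS = 21.6.
With 3 symmetric Cournot firms, each firm's FOC gives 52 − 10q = 40, so q = 1.2, Q = 3·1.2 = 3.6, and P = 43.
CS = ½·(52 − 43)·3.6 = 16.2; PS = (43 − 40)·3.6 = 10.8; TS = 27.
Change in total welfare: 27 − 21.6 = 5.4.

TS rises by 5.4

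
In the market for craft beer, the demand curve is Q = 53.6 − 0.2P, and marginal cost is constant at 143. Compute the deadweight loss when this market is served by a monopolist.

DWL = 390.625

Inverting demand: P = 268 − 5Q.
Competitive firms price at marginal cost: P = 143, giving Q = 25.
The monopolist equates marginal revenue to marginal cost: 268 − 10Q = 143, so Q = 12.5. From demand, P = 205.5.
DWL is the triangle between Q = 12.5 and Q = 25: ½·(25 − 12.5)·(205.5 − 143) = 390.625.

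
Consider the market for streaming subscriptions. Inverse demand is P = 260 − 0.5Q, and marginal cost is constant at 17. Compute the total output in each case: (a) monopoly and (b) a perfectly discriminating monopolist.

A monopolist chooses Q where MR = MC. MR = 260 − Q; setting this equal to 17 gives Q = 243 and P = 138.5.
A perfectly discriminating monopolist sells every unit with P(Q) ≥ MC(Q), so output equals the competitive quantity Q = 486. Each buyer pays their reservation price, so CS = 0 and the firm captures all surplus.

Monopoly: Q = 243; Perfect PD: Q = 486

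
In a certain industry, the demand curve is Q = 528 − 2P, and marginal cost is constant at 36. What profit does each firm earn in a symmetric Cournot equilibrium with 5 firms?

π_i = 2888

Inverting demand: P = 264 − 0.5Q.
With 5 symmetric Cournot firms, each firm's FOC gives 264 − 3q = 36, so q = 76, Q = 5·76 = 380, and P = 74.
Each firm's profit = (74 − 36)·76 = 2888.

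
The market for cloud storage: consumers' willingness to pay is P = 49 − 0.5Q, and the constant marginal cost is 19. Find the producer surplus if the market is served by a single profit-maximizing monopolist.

A monopolist chooses Q where MR = MC. MR = 49 − Q; setting this equal to 19 gives Q = 30 and P = 34.
PS = (34 − 19)·30 = 450.

PS = 450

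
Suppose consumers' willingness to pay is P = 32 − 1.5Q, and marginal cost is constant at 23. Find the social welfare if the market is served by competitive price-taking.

Competitive firms price at marginal cost: P = 23, giving Q = 6.
CS = ½·(32 − 23)·6 = 27; PS = (23 − 23)·6 = 0; TS = 27.

TS = 27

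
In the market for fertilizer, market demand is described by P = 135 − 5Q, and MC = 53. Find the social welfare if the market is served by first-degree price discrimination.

Under first-degree price discrimination the firm charges each unit its demand price and produces up to where P = MC, i.e. Q = 16.4. Consumer surplus is zero; producer surplus equals total surplus.
TS = 672.4 (equal to competitive TS).

TS = 672.4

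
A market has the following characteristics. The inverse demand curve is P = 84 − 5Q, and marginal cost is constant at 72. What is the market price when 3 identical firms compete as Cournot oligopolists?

With 3 symmetric Cournot firms, each firm's FOC gives 84 − 20q = 72, so q = 0.6, Q = 3·0.6 = 1.8, and P = 75.

P = 75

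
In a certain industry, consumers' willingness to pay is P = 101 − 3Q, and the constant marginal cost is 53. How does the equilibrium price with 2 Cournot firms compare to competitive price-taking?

Cournot with 2 identical firms: the symmetric best-response condition is 101 − 9q = 53. Each firm produces q = 16/3, total output Q = 32/3, price P = 69.
Perfect competition: P = MC = 53, so 101 − 3Q = 53 and Q = 16.

Cournot: P = 69; Competition: P = 53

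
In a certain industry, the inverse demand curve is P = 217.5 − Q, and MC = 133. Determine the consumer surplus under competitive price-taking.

CS = 3570.125

Competitive firms price at marginal cost: P = 133, giving Q = 84.5.
CS = ½·(217.5 − 133)·84.5 = 3570.125.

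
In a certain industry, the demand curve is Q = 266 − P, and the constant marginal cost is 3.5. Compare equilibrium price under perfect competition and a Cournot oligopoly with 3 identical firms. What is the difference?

Equilibrium price rises by 65.625

Inverting demand: P = 266 − Q.
Perfect competition: P = MC = 3.5, so 266 − Q = 3.5 and Q = 262.5.
Cournot with 3 identical firms: the symmetric best-response condition is 266 − 4q = 3.5. Each firm produces q = 65.625, total output Q = 196.875, price P = 69.125.
Change in equilibrium price: 69.125 − 3.5 = 65.625.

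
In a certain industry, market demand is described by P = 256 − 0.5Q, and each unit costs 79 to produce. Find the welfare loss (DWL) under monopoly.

DWL = 7832.25

Competitive firms price at marginal cost: P = 79, giving Q = 354.
A monopolist chooses Q where MR = MC. MR = 256 − Q; setting this equal to 79 gives Q = 177 and P = 167.5.
DWL is the triangle between Q = 177 and Q = 354: ½·(354 − 177)·(167.5 − 79) = 7832.25.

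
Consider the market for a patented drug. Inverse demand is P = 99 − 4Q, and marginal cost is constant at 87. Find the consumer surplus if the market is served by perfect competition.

CS = 18

Competitive firms price at marginal cost: P = 87, giving Q = 3.
CS = ½·(99 − 87)·3 = 18.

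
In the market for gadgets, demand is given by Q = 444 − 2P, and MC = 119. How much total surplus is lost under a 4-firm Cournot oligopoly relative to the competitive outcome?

Inverting demand: P = 222 − 0.5Q.
Under competition P = MC = 119, so Q = (222 − 119)/0.5 = 206.
Cournot with 4 identical firms: the symmetric best-response condition is 222 − 2.5q = 119. Each firm produces q = 41.2, total output Q = 164.8, price P = 139.6.
DWL is the triangle between Q = 164.8 and Q = 206: ½·(206 − 164.8)·(139.6 − 119) = 424.36.

DWL = 424.36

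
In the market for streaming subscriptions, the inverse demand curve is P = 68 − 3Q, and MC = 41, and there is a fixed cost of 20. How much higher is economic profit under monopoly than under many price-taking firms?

Competitive firms price at marginal cost: P = 41, giving Q = 9.
Profit = (41 − 41)·9 − 20 = −20.
Monopoly sets MR = MC: 68 − 6Q = 41 ⇒ Q = 4.5, P = 68 − 3·4.5 = 54.5.
Profit = (54.5 − 41)·4.5 − 20 = 40.75.
Change in economic profit: 40.75 − −20 = 60.75.

π rises by 60.75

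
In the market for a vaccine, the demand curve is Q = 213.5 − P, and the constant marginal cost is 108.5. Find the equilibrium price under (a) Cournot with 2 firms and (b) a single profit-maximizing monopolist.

Inverting demand: P = 213.5 − Q.
With 2 symmetric Cournot firms, each firm's FOC gives 213.5 − 3q = 108.5, so q = 35, Q = 2·35 = 70, and P = 143.5.
A monopolist chooses Q where MR = MC. MR = 213.5 − 2Q; setting this equal to 108.5 gives Q = 52.5 and P = 161.

Cournot: P = 143.5; Monopoly: P = 161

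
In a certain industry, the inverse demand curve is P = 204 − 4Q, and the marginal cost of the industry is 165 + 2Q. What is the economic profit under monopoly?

Profit = 76.05

A monopolist chooses Q where MR = MC. MR = 204 − 8Q; setting this equal to 165 + 2Q gives Q = 3.9 and P = 188.4.
Profit = 188.4·3.9 − (165·3.9 + ½·2·3.9²) = 76.05.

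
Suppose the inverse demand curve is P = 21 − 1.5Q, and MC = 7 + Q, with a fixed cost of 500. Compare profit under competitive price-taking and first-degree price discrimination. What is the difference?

π rises by 23.52

Competitive equilibrium sets price equal to marginal cost: 21 − 1.5Q = 7 + Q, so Q = 5.6 and P = 12.6.
Profit = 12.6·5.6 − (7·5.6 + ½·1·5.6²) − 500 = −484.32.
With perfect price discrimination, output is the efficient level Q = 5.6 (where demand meets MC), but every buyer pays their willingness to pay: CS = 0 and PS = total surplus.
PS equals the full surplus area, 39.2. Profit = 39.2 − 500 = −460.8.
Change in profit: −460.8 − −484.32 = 23.52.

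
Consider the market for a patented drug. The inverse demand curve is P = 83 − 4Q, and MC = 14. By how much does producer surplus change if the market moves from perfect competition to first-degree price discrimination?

Producer surplus rises by 595.125

Under competition P = MC = 14, so Q = (83 − 14)/4 = 17.25.
PS = (14 − 14)·17.25 = 0.
A perfectly discriminating monopolist sells every unit with P(Q) ≥ MC(Q), so output equals the competitive quantity Q = 17.25. Each buyer pays their reservation price, so CS = 0 and the firm captures all surplus.
PS = ½·(83 − 14)·17.25 = 595.125.
Change in producer surplus: 595.125 − 0 = 595.125.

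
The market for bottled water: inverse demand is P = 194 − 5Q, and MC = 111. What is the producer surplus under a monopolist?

PS = 344.45

The monopolist equates marginal revenue to marginal cost: 194 − 10Q = 111, so Q = 8.3. From demand, P = 152.5.
PS = (152.5 − 111)·8.3 = 344.45.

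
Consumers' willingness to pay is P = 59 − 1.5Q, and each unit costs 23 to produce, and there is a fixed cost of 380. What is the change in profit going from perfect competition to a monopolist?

Perfect competition: P = MC = 23, so 59 − 1.5Q = 23 and Q = 24.
Profit = (23 − 23)·24 − 380 = −380.
Monopoly sets MR = MC: 59 − 3Q = 23 ⇒ Q = 12, P = 59 − 1.5·12 = 41.
Profit = (41 − 23)·12 − 380 = −164.
Change in profit: −164 − −380 = 216.

Profit rises by 216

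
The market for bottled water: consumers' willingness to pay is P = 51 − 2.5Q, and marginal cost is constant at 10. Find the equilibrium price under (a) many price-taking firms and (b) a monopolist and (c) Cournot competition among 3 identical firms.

Under competition P = MC = 10, so Q = (51 − 10)/2.5 = 16.4.
A monopolist chooses Q where MR = MC. MR = 51 − 5Q; setting this equal to 10 gives Q = 8.2 and P = 30.5.
In a 3-firm Cournot equilibrium, symmetry and the first-order condition give q = (51 − 10)/(10) = 4.1. So Q = 12.3 and P = 20.25.

Competition: P = 10; Monopoly: P = 30.5; Cournot: P = 20.25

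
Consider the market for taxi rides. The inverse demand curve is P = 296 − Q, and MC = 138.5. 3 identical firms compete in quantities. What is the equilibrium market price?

P = 177.875

Cournot with 3 identical firms: the symmetric best-response condition is 296 − 4q = 138.5. Each firm produces q = 39.375, total output Q = 118.125, price P = 177.875.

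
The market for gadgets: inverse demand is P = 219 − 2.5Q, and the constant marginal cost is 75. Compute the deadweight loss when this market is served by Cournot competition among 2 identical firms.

Under competition P = MC = 75, so Q = (219 − 75)/2.5 = 57.6.
Cournot with 2 identical firms: the symmetric best-response condition is 219 − 7.5q = 75. Each firm produces q = 19.2, total output Q = 38.4, price P = 123.
DWL is the triangle between Q = 38.4 and Q = 57.6: ½·(57.6 − 38.4)·(123 − 75) = 460.8.

DWL = 460.8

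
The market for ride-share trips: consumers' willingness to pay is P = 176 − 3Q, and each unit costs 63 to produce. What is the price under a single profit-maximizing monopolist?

P = 119.5

The monopolist equates marginal revenue to marginal cost: 176 − 6Q = 63, so Q = 113/6. From demand, P = 119.5.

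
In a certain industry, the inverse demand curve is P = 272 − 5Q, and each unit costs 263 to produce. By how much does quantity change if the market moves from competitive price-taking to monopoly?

Under competition P = MC = 263, so Q = (272 − 263)/5 = 1.8.
A monopolist chooses Q where MR = MC. MR = 272 − 10Q; setting this equal to 263 gives Q = 0.9 and P = 267.5.
Change in quantity: 0.9 − 1.8 = −0.9.

Quantity falls by 0.9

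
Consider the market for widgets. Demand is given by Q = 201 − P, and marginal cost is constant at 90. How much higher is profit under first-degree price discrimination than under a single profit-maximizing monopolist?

Inverting demand: P = 201 − Q.
A monopolist chooses Q where MR = MC. MR = 201 − 2Q; setting this equal to 90 gives Q = 55.5 and P = 145.5.
Profit = (145.5 − 90)·55.5 = 3080.25.
A perfectly discriminating monopolist sells every unit with P(Q) ≥ MC(Q), so output equals the competitive quantity Q = 111. Each buyer pays their reservation price, so CS = 0 and the firm captures all surplus.
PS equals the full surplus area, 6160.5. Profit = 6160.5 = 6160.5.
Change in profit: 6160.5 − 3080.25 = 3080.25.

π rises by 3080.25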